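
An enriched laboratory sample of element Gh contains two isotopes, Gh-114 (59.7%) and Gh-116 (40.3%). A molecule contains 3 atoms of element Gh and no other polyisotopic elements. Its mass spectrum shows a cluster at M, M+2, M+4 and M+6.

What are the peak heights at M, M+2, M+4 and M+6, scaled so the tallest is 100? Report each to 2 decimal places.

The 3 Gh atoms are independent, so intensities follow the terms of (0.597 + 0.403)^3.
P(M) = 0.597^3 = 0.212776
P(M+2) = 3 × 0.597^2 × 0.403^1 = 0.430898
P(M+4) = 3 × 0.597^1 × 0.403^2 = 0.290875
P(M+6) = 0.403^3 = 0.065451
The M+2 peak is largest (0.430898); scaling to 100 gives 49.38 : 100.00 : 67.50 : 15.19.

49.38 : 100.00 : 67.50 : 15.19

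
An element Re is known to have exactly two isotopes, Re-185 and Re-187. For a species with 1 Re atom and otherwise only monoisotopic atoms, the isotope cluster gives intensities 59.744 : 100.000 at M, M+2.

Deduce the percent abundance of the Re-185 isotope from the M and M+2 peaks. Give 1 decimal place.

Write p for the Re-185 fraction. I(M+2)/I(M) = [C(1,1)·p^0·(1−p)] / p^1 = 1·(1−p)/p = 100.000/59.744 = 1.6738
(1−p)/p = 1.6738/1 = 1.6738  ⇒  p = 1/(1 + 1.6738) = 0.3740
Re-185: 37.4%, Re-187: 62.6%.

37.4%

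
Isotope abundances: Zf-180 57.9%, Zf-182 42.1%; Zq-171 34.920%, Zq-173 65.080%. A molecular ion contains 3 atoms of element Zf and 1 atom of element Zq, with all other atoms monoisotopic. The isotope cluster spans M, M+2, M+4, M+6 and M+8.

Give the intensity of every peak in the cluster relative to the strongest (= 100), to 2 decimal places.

17.69 : 71.58 : 100.00 : 59.11 : 12.68

Element Zf pattern (n=3): 0.19410454 : 0.42340938 : 0.30786762 : 0.07461846
Element Zq pattern (n=1): 0.3492 : 0.6508
Convolve the two distributions (both contribute in 2-u steps):
  M: 0.19410454×0.3492 = 0.067781
  M+2: 0.19410454×0.6508 + 0.42340938×0.3492 = 0.274178
  M+4: 0.42340938×0.6508 + 0.30786762×0.3492 = 0.383062
  M+6: 0.30786762×0.6508 + 0.07461846×0.3492 = 0.226417
  M+8: 0.07461846×0.6508 = 0.048562
Scale to base peak (0.383062) = 100: 17.69 : 71.58 : 100.00 : 59.11 : 12.68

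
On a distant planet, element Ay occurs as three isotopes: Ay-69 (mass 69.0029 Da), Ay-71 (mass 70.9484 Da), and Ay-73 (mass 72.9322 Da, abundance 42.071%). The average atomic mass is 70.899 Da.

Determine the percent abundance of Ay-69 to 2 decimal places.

45.44%

The remaining 57.929% is split between Ay-69 (fraction x) and Ay-71 (fraction 0.57929 − x).
Substituting: 69.0029x + 70.9484(0.57929 − x) = 40.215694138
(69.0029 − 70.9484)x = -0.884004498  ⇒  x = 0.45438, y = 0.12491
Ay-69: 45.44%, Ay-71: 12.49%.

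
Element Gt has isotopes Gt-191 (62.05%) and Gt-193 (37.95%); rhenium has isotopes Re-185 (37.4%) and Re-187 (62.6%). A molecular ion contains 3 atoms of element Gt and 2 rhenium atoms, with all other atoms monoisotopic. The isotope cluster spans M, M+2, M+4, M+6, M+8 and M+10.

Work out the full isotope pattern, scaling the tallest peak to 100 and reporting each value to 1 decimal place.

9.9 : 51.5 : 100.0 : 90.7 : 38.8 : 6.4

Element Gt pattern (n=3): 0.23890507 : 0.43834555 : 0.2680937 : 0.05465568
Rhenium pattern (n=2): 0.139876 : 0.468248 : 0.391876
Convolve the two distributions (both contribute in 2-u steps):
  M: 0.23890507×0.139876 = 0.033417
  M+2: 0.23890507×0.468248 + 0.43834555×0.139876 = 0.173181
  M+4: 0.23890507×0.391876 + 0.43834555×0.468248 + 0.2680937×0.139876 = 0.336375
  M+6: 0.43834555×0.391876 + 0.2680937×0.468248 + 0.05465568×0.139876 = 0.304956
  M+8: 0.2680937×0.391876 + 0.05465568×0.468248 = 0.130652
  M+10: 0.05465568×0.391876 = 0.021418
Scale to base peak (0.336375) = 100: 9.9 : 51.5 : 100.0 : 90.7 : 38.8 : 6.4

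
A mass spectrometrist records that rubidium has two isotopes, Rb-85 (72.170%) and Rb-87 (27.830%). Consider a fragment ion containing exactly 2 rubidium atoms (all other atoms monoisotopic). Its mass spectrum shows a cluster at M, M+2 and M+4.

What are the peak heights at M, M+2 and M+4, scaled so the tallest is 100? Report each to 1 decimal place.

100.0 : 77.1 : 14.9

Expanding (0.72170 + 0.27830)^2:
P(M) = 0.72170^2 = 0.520851
P(M+2) = 2 × 0.72170^1 × 0.27830^1 = 0.401698
P(M+4) = 0.27830^2 = 0.077451
The M peak is largest (0.520851); scaling to 100 gives 100.0 : 77.1 : 14.9.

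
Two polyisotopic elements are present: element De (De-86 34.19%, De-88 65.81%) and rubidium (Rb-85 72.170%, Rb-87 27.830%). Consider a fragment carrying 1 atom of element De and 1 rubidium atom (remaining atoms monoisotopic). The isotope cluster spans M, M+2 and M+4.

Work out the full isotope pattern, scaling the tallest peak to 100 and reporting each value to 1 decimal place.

Element De pattern (n=1): 0.3419 : 0.6581
Rubidium pattern (n=1): 0.7217 : 0.2783
Convolve the two distributions (both contribute in 2-u steps):
  M: 0.3419×0.7217 = 0.246749
  M+2: 0.3419×0.2783 + 0.6581×0.7217 = 0.570102
  M+4: 0.6581×0.2783 = 0.183149
Scale to base peak (0.570102) = 100: 43.3 : 100.0 : 32.1

43.3 : 100.0 : 32.1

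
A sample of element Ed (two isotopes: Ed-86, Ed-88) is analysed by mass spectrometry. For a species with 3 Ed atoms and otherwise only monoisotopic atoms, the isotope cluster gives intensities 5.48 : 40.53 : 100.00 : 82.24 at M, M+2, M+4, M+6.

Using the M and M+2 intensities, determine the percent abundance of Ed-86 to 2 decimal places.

Let p = fractional abundance of Ed-86. I(M+2)/I(M) = [C(3,1)·p^2·(1−p)] / p^3 = 3·(1−p)/p = 40.53/5.48 = 7.3960
(1−p)/p = 7.3960/3 = 2.4653  ⇒  p = 1/(1 + 2.4653) = 0.2886
Ed-86: 28.86%, Ed-88: 71.14%.

28.86%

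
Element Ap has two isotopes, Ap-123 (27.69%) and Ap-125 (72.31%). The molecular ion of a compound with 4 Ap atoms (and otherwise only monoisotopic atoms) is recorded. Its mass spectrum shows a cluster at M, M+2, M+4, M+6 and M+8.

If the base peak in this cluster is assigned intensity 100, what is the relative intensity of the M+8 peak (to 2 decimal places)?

(0.2769 + 0.7231)^4 gives M 0.0059, M+2 0.0614, M+4 0.2405, M+6 0.4188, M+8 0.2734; the largest is M+6.
P(M+6) = C(4,3) × 0.2769^1 × 0.7231^3 = 4 × 0.2769 × 0.37808991 = 0.418772 (base)
P(M+8) = C(4,4) × 0.2769^0 × 0.7231^4 = 1 × 1.0000 × 0.27339681 = 0.273397
Relative intensity = 0.273397 / 0.418772 × 100 = 65.29

65.29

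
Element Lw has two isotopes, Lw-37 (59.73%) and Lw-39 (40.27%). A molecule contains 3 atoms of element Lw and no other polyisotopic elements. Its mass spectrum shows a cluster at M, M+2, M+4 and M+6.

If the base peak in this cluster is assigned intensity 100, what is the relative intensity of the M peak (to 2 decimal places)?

Term probabilities: M 0.2131, M+2 0.4310, M+4 0.2906, M+6 0.0653. Base peak = M+2.
P(M+2) = C(3,1) × 0.5973^2 × 0.4027^1 = 3 × 0.35676729 × 0.4027 = 0.431011 (base)
P(M) = C(3,0) × 0.5973^3 × 0.4027^0 = 1 × 0.2130971 × 1.0000 = 0.213097
Relative intensity = 0.213097 / 0.431011 × 100 = 49.44

49.44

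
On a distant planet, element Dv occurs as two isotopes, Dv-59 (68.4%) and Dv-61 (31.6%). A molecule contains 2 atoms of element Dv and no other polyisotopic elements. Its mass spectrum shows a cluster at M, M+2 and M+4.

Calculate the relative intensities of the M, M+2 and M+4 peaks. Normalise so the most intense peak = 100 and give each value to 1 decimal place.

100.0 : 92.4 : 21.3

Expanding (0.684 + 0.316)^2:
P(M) = 0.684^2 = 0.467856
P(M+2) = 2 × 0.684^1 × 0.316^1 = 0.432288
P(M+4) = 0.316^2 = 0.099856
The M peak is largest (0.467856); scaling to 100 gives 100.0 : 92.4 : 21.3.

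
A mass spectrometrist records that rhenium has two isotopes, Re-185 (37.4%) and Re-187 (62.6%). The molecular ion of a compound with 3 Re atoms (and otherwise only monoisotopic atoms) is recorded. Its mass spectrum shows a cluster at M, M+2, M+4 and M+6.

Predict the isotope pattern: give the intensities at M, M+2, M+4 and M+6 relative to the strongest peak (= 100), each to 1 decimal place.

11.9 : 59.7 : 100.0 : 55.8

Expanding (0.374 + 0.626)^3:
P(M) = 0.374^3 = 0.052314
P(M+2) = 3 × 0.374^2 × 0.626^1 = 0.262687
P(M+4) = 3 × 0.374^1 × 0.626^2 = 0.439685
P(M+6) = 0.626^3 = 0.245314
The M+4 peak is largest (0.439685); scaling to 100 gives 11.9 : 59.7 : 100.0 : 55.8.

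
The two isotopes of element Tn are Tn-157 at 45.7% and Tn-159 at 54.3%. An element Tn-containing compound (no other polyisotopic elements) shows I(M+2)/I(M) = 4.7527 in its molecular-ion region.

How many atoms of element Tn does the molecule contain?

4

With n Tn atoms, P(M+2)/P(M) = C(n,1)·p^(n−1)q / p^n = n·q/p = n · 0.543/0.457.
n = 4.7527 × 0.457/0.543 = 4.00 ≈ 4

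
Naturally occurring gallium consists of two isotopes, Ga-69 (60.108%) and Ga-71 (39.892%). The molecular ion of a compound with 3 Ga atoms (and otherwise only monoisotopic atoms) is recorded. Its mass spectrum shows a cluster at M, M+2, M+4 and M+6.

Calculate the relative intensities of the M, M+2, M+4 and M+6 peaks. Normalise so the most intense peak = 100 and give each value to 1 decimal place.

50.2 : 100.0 : 66.4 : 14.7

Expanding (0.60108 + 0.39892)^3:
P(M) = 0.60108^3 = 0.217169
P(M+2) = 3 × 0.60108^2 × 0.39892^1 = 0.432386
P(M+4) = 3 × 0.60108^1 × 0.39892^2 = 0.286963
P(M+6) = 0.39892^3 = 0.063483
The M+2 peak is largest (0.432386); scaling to 100 gives 50.2 : 100.0 : 66.4 : 14.7.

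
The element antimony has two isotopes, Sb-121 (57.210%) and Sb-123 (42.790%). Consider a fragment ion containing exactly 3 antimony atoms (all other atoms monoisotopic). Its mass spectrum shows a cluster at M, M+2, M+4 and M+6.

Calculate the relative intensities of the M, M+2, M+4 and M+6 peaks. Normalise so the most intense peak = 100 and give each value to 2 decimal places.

The 3 Sb atoms are independent, so intensities follow the terms of (0.57210 + 0.42790)^3.
P(M) = 0.57210^3 = 0.187247
P(M+2) = 3 × 0.57210^2 × 0.42790^1 = 0.420153
P(M+4) = 3 × 0.57210^1 × 0.42790^2 = 0.314252
P(M+6) = 0.42790^3 = 0.078348
The M+2 peak is largest (0.420153); scaling to 100 gives 44.57 : 100.00 : 74.79 : 18.65.

44.57 : 100.00 : 74.79 : 18.65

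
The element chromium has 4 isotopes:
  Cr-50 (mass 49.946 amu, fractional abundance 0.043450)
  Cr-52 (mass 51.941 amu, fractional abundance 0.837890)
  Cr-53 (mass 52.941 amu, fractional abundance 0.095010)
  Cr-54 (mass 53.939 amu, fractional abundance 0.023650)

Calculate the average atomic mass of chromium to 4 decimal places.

51.9966 amu

Average mass = Σ (abundance × isotope mass) = 0.043450 × 49.946 + 0.837890 × 51.941 + 0.095010 × 52.941 + 0.023650 × 53.939
= 2.17015 + 43.52084 + 5.02992 + 1.27566 = 51.99657 amu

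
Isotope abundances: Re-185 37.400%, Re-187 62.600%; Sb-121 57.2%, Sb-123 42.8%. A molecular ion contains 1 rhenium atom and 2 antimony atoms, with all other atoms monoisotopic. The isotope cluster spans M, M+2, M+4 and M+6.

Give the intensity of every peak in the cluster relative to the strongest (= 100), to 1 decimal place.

31.5 : 100.0 : 96.7 : 29.6

Rhenium pattern (n=1): 0.3740 : 0.6260
Antimony pattern (n=2): 0.327184 : 0.489632 : 0.183184
Convolve the two distributions (both contribute in 2-u steps):
  M: 0.3740×0.327184 = 0.122367
  M+2: 0.3740×0.489632 + 0.6260×0.327184 = 0.387940
  M+4: 0.3740×0.183184 + 0.6260×0.489632 = 0.375020
  M+6: 0.6260×0.183184 = 0.114673
Scale to base peak (0.387940) = 100: 31.5 : 100.0 : 96.7 : 29.6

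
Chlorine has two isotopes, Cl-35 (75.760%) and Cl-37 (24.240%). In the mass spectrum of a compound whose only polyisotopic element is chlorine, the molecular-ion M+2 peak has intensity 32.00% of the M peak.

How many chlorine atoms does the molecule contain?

With n Cl atoms, P(M+2)/P(M) = C(n,1)·p^(n−1)q / p^n = n·q/p = n · 0.24240/0.75760.
n = 0.3200 × 0.75760/0.24240 = 1.00 ≈ 1

1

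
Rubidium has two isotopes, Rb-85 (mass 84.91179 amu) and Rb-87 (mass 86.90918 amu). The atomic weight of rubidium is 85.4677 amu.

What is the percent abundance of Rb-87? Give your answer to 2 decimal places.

With x = fraction of Rb-85 (so Rb-87 is 1 − x):
84.91179·x + 86.90918·(1 − x) = 85.4677
(84.91179 − 86.90918)·x = 85.4677 − 86.90918
x = -1.44148 / -1.99739 = 0.72168 → 72.17% Rb-85, 27.83% Rb-87.

27.83%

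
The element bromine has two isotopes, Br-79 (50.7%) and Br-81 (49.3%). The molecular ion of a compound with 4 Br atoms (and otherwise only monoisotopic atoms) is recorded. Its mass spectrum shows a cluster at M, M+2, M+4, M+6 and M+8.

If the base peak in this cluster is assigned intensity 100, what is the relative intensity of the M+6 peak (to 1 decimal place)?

(0.507 + 0.493)^4 gives M 0.0661, M+2 0.2570, M+4 0.3749, M+6 0.2430, M+8 0.0591; the largest is M+4.
P(M+4) = C(4,2) × 0.507^2 × 0.493^2 = 6 × 0.257049 × 0.243049 = 0.374853 (base)
P(M+6) = C(4,3) × 0.507^1 × 0.493^3 = 4 × 0.5070 × 0.11982316 = 0.243001
Relative intensity = 0.243001 / 0.374853 × 100 = 64.8

64.8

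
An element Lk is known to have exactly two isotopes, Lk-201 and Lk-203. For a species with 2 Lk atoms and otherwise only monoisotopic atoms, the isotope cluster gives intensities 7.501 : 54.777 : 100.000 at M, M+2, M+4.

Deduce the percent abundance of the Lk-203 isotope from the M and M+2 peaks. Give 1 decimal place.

78.5%

If p is the fraction of Lk that is Lk-201, then I(M+2)/I(M) = [C(2,1)·p^1·(1−p)] / p^2 = 2·(1−p)/p = 54.777/7.501 = 7.3026
(1−p)/p = 7.3026/2 = 3.6513  ⇒  p = 1/(1 + 3.6513) = 0.2150
Lk-201: 21.5%, Lk-203: 78.5%.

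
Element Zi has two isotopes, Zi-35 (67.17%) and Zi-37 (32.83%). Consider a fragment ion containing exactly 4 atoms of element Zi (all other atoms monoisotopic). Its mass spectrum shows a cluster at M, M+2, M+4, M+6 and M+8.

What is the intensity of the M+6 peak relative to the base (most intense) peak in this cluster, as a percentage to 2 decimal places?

23.89%

Term probabilities: M 0.2036, M+2 0.3980, M+4 0.2918, M+6 0.0951, M+8 0.0116. Base peak = M+2.
P(M+2) = C(4,1) × 0.6717^3 × 0.3283^1 = 4 × 0.3030582 × 0.3283 = 0.397976 (base)
P(M+6) = C(4,3) × 0.6717^1 × 0.3283^3 = 4 × 0.6717 × 0.03538447 = 0.095071
Relative intensity = 0.095071 / 0.397976 × 100 = 23.89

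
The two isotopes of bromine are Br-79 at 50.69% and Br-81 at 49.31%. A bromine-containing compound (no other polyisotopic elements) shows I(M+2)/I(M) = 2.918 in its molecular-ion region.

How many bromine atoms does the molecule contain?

3

The M+2/M ratio from n Br atoms is n · q/p = n · 0.4931/0.5069.
n = 2.918 × 0.5069/0.4931 = 3.00 ≈ 3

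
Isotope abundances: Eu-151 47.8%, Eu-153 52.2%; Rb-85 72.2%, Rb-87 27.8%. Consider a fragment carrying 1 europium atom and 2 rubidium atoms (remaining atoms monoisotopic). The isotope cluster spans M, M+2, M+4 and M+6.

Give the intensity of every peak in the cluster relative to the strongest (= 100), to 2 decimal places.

Europium pattern (n=1): 0.4780 : 0.5220
Rubidium pattern (n=2): 0.521284 : 0.401432 : 0.077284
Convolve the two distributions (both contribute in 2-u steps):
  M: 0.4780×0.521284 = 0.249174
  M+2: 0.4780×0.401432 + 0.5220×0.521284 = 0.463995
  M+4: 0.4780×0.077284 + 0.5220×0.401432 = 0.246489
  M+6: 0.5220×0.077284 = 0.040342
Scale to base peak (0.463995) = 100: 53.70 : 100.00 : 53.12 : 8.69

53.70 : 100.00 : 53.12 : 8.69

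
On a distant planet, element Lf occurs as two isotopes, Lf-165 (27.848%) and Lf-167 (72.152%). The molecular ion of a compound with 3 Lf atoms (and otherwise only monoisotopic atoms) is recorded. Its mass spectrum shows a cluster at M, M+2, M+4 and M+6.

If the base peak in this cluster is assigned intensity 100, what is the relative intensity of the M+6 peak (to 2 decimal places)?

Binomial terms of (0.27848 + 0.72152)^3: M 0.0216, M+2 0.1679, M+4 0.4349, M+6 0.3756 → M+4 is the base peak.
P(M+4) = C(3,2) × 0.27848^1 × 0.72152^2 = 3 × 0.27848 × 0.52059111 = 0.434923 (base)
P(M+6) = C(3,3) × 0.27848^0 × 0.72152^3 = 1 × 1.0000 × 0.3756169 = 0.375617
Relative intensity = 0.375617 / 0.434923 × 100 = 86.36

86.36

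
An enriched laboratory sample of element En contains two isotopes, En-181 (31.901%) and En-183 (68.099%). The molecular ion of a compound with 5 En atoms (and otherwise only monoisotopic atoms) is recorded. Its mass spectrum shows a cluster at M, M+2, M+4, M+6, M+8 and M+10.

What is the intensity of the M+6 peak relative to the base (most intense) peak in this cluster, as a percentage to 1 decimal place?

Term probabilities: M 0.0033, M+2 0.0353, M+4 0.1506, M+6 0.3214, M+8 0.3430, M+10 0.1465. Base peak = M+8.
P(M+8) = C(5,4) × 0.31901^1 × 0.68099^4 = 5 × 0.31901 × 0.21506163 = 0.343034 (base)
P(M+6) = C(5,3) × 0.31901^2 × 0.68099^3 = 10 × 0.10176738 × 0.31580733 = 0.321389
Relative intensity = 0.321389 / 0.343034 × 100 = 93.7

93.7%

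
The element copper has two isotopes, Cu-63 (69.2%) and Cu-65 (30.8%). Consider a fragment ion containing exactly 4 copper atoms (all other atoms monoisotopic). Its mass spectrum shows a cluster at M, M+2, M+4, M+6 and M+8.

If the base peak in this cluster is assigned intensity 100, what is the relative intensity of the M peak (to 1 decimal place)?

56.2

(0.692 + 0.308)^4 gives M 0.2293, M+2 0.4083, M+4 0.2726, M+6 0.0809, M+8 0.0090; the largest is M+2.
P(M+2) = C(4,1) × 0.692^3 × 0.308^1 = 4 × 0.33137389 × 0.3080 = 0.408253 (base)
P(M) = C(4,0) × 0.692^4 × 0.308^0 = 1 × 0.22931073 × 1.0000 = 0.229311
Relative intensity = 0.229311 / 0.408253 × 100 = 56.2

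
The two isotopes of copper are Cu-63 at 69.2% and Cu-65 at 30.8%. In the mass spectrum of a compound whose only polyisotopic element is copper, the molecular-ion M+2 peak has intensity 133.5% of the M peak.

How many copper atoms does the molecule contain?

With n Cu atoms, P(M+2)/P(M) = C(n,1)·p^(n−1)q / p^n = n·q/p = n · 0.308/0.692.
n = 1.335 × 0.692/0.308 = 3.00 ≈ 3

3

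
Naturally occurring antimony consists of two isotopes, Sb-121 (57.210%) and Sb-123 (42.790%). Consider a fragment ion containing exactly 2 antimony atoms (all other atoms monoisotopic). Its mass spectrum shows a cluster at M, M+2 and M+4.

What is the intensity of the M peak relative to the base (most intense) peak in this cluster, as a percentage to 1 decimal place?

66.8%

(0.57210 + 0.42790)^2 gives M 0.3273, M+2 0.4896, M+4 0.1831; the largest is M+2.
P(M+2) = C(2,1) × 0.57210^1 × 0.42790^1 = 2 × 0.5721 × 0.4279 = 0.489603 (base)
P(M) = C(2,0) × 0.57210^2 × 0.42790^0 = 1 × 0.32729841 × 1.0000 = 0.327298
Relative intensity = 0.327298 / 0.489603 × 100 = 66.8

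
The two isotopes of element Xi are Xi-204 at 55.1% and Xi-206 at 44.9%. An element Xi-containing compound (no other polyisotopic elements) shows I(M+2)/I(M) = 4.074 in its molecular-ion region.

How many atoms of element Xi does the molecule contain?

5

For n independent Xi atoms, I(M+2)/I(M) = n · (abundance Xi-206) / (abundance Xi-204) = n · 0.449/0.551.
n = 4.074 × 0.551/0.449 = 5.00 ≈ 5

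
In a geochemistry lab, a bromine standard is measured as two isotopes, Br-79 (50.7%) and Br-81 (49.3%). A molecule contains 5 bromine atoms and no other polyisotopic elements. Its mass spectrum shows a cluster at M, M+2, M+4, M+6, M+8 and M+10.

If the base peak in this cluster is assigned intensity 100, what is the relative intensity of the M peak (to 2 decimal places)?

10.58

(0.507 + 0.493)^5 gives M 0.0335, M+2 0.1629, M+4 0.3168, M+6 0.3080, M+8 0.1497, M+10 0.0291; the largest is M+4.
P(M+4) = C(5,2) × 0.507^3 × 0.493^2 = 10 × 0.13032384 × 0.243049 = 0.316751 (base)
P(M) = C(5,0) × 0.507^5 × 0.493^0 = 1 × 0.03349961 × 1.0000 = 0.033500
Relative intensity = 0.033500 / 0.316751 × 100 = 10.58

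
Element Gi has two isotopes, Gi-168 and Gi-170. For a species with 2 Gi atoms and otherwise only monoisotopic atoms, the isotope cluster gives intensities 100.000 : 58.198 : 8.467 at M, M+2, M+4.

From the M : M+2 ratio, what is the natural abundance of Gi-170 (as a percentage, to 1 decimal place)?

22.5%

If p is the fraction of Gi that is Gi-168, then I(M+2)/I(M) = [C(2,1)·p^1·(1−p)] / p^2 = 2·(1−p)/p = 58.198/100.000 = 0.5820
(1−p)/p = 0.5820/2 = 0.2910  ⇒  p = 1/(1 + 0.2910) = 0.7746
Gi-168: 77.5%, Gi-170: 22.5%.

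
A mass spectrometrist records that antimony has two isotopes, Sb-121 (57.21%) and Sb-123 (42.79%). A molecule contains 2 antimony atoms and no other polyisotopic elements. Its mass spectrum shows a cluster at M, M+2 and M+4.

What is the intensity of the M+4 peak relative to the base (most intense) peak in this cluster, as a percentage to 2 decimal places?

37.40%

Term probabilities: M 0.3273, M+2 0.4896, M+4 0.1831. Base peak = M+2.
P(M+2) = C(2,1) × 0.5721^1 × 0.4279^1 = 2 × 0.5721 × 0.4279 = 0.489603 (base)
P(M+4) = C(2,2) × 0.5721^0 × 0.4279^2 = 1 × 1.0000 × 0.18309841 = 0.183098
Relative intensity = 0.183098 / 0.489603 × 100 = 37.40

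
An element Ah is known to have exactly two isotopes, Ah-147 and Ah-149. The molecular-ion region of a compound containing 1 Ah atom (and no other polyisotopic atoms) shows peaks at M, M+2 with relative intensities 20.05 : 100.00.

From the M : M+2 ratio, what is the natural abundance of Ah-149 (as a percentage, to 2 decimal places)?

83.30%

If p is the fraction of Ah that is Ah-147, then I(M+2)/I(M) = [C(1,1)·p^0·(1−p)] / p^1 = 1·(1−p)/p = 100.00/20.05 = 4.9875
(1−p)/p = 4.9875/1 = 4.9875  ⇒  p = 1/(1 + 4.9875) = 0.1670
Ah-147: 16.70%, Ah-149: 83.30%.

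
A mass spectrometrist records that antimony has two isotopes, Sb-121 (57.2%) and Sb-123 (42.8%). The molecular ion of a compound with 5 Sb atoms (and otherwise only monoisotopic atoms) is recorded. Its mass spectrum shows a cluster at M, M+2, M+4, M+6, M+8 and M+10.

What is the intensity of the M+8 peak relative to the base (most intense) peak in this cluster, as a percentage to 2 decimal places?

27.99%

(0.572 + 0.428)^5 gives M 0.0612, M+2 0.2291, M+4 0.3428, M+6 0.2565, M+8 0.0960, M+10 0.0144; the largest is M+4.
P(M+4) = C(5,2) × 0.572^3 × 0.428^2 = 10 × 0.18714925 × 0.183184 = 0.342827 (base)
P(M+8) = C(5,4) × 0.572^1 × 0.428^4 = 5 × 0.5720 × 0.03355638 = 0.095971
Relative intensity = 0.095971 / 0.342827 × 100 = 27.99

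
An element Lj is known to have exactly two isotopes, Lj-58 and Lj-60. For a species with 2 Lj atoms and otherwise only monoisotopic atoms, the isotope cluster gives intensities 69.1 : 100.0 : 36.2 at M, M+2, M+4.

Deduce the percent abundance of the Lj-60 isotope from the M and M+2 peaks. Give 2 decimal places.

41.98%

Write p for the Lj-58 fraction. I(M+2)/I(M) = [C(2,1)·p^1·(1−p)] / p^2 = 2·(1−p)/p = 100.0/69.1 = 1.4472
(1−p)/p = 1.4472/2 = 0.7236  ⇒  p = 1/(1 + 0.7236) = 0.5802
Lj-58: 58.02%, Lj-60: 41.98%.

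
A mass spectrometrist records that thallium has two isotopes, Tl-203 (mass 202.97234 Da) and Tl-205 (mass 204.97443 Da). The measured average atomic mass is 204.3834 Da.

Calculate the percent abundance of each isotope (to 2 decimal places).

Writing the weighted mean with unknown fraction x of Tl-203:
202.97234·x + 204.97443·(1 − x) = 204.3834
(202.97234 − 204.97443)·x = 204.3834 − 204.97443
x = -0.59103 / -2.00209 = 0.29521 → 29.52% Tl-203, 70.48% Tl-205.

Tl-203: 29.52%, Tl-205: 70.48%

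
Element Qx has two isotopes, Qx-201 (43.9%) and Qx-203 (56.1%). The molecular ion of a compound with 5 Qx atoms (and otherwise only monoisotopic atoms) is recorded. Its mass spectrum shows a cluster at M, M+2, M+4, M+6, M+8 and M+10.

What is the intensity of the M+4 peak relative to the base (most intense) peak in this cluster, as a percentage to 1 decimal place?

Term probabilities: M 0.0163, M+2 0.1042, M+4 0.2663, M+6 0.3403, M+8 0.2174, M+10 0.0556. Base peak = M+6.
P(M+6) = C(5,3) × 0.439^2 × 0.561^3 = 10 × 0.192721 × 0.17655848 = 0.340265 (base)
P(M+4) = C(5,2) × 0.439^3 × 0.561^2 = 10 × 0.08460452 × 0.314721 = 0.266268
Relative intensity = 0.266268 / 0.340265 × 100 = 78.3

78.3%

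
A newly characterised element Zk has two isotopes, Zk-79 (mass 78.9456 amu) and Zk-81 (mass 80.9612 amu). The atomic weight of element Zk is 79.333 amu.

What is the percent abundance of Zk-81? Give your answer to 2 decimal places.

Let x be the fractional abundance of Zk-79; then Zk-81 has abundance 1 − x.
78.9456·x + 80.9612·(1 − x) = 79.333
(78.9456 − 80.9612)·x = 79.333 − 80.9612
x = -1.6282 / -2.0156 = 0.80780 → 80.78% Zk-79, 19.22% Zk-81.

19.22%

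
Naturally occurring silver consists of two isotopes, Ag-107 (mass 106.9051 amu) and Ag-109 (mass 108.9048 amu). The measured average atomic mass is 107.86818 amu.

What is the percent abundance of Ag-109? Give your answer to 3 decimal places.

Let x be the fractional abundance of Ag-107; then Ag-109 has abundance 1 − x.
106.9051·x + 108.9048·(1 − x) = 107.86818
(106.9051 − 108.9048)·x = 107.86818 − 108.9048
x = -1.03662 / -1.9997 = 0.51839 → 51.839% Ag-107, 48.161% Ag-109.

48.161%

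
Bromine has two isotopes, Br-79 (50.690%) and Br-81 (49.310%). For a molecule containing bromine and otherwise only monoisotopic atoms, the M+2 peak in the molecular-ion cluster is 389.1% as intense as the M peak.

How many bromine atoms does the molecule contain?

4

For n independent Br atoms, I(M+2)/I(M) = n · (abundance Br-81) / (abundance Br-79) = n · 0.49310/0.50690.
n = 3.891 × 0.50690/0.49310 = 4.00 ≈ 4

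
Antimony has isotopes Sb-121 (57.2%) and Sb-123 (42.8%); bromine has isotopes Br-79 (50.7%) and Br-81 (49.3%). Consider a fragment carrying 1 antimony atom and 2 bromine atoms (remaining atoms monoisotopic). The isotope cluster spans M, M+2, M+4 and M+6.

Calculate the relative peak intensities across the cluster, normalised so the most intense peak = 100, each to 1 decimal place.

Antimony pattern (n=1): 0.5720 : 0.4280
Bromine pattern (n=2): 0.257049 : 0.499902 : 0.243049
Convolve the two distributions (both contribute in 2-u steps):
  M: 0.5720×0.257049 = 0.147032
  M+2: 0.5720×0.499902 + 0.4280×0.257049 = 0.395961
  M+4: 0.5720×0.243049 + 0.4280×0.499902 = 0.352982
  M+6: 0.4280×0.243049 = 0.104025
Scale to base peak (0.395961) = 100: 37.1 : 100.0 : 89.1 : 26.3

37.1 : 100.0 : 89.1 : 26.3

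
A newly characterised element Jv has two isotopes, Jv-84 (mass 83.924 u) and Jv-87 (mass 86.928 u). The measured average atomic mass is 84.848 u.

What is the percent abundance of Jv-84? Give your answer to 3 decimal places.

With x = fraction of Jv-84 (so Jv-87 is 1 − x):
83.924·x + 86.928·(1 − x) = 84.848
(83.924 − 86.928)·x = 84.848 − 86.928
x = -2.080 / -3.004 = 0.69241 → 69.241% Jv-84, 30.759% Jv-87.

69.241%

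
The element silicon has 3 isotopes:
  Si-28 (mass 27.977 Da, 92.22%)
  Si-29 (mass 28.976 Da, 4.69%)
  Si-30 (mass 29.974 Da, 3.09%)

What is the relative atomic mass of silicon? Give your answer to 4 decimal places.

28.0856 Da

Weight each isotope mass by its fractional abundance: 0.9222 × 27.977 + 0.0469 × 28.976 + 0.0309 × 29.974
= 25.80039 + 1.35897 + 0.92620 = 28.08556 Da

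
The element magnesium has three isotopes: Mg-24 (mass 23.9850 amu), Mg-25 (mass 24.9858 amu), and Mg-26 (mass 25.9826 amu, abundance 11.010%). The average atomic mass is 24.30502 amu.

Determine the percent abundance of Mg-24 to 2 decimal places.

Let x and y be the fractions of Mg-24 and Mg-25. Then x + y = 1 − 0.11010 = 0.88990 and 23.9850x + 24.9858y = 24.30502 − 0.11010×25.9826 = 21.44433574.
Substituting: 23.9850x + 24.9858(0.88990 − x) = 21.44433574
(23.9850 − 24.9858)x = -0.79052768  ⇒  x = 0.78990, y = 0.10000
Mg-24: 78.99%, Mg-25: 10.00%.

78.99%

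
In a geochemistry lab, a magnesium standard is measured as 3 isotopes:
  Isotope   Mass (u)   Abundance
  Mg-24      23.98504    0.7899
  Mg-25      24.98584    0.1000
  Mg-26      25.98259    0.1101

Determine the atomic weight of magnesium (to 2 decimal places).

Ar = Σ fᵢ·mᵢ = 0.7899 × 23.98504 + 0.1000 × 24.98584 + 0.1101 × 25.98259
= 18.945783 + 2.498584 + 2.860683 = 24.305050 u

24.31 u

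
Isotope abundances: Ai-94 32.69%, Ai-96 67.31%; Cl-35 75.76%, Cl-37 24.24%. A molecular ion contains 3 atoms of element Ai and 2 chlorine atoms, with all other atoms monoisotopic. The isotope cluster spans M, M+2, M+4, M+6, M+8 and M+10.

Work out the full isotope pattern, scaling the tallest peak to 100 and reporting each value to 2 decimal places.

Element Ai pattern (n=3): 0.03493371 : 0.21578969 : 0.44431948 : 0.30495712
Chlorine pattern (n=2): 0.57395776 : 0.36728448 : 0.05875776
Convolve the two distributions (both contribute in 2-u steps):
  M: 0.03493371×0.57395776 = 0.020050
  M+2: 0.03493371×0.36728448 + 0.21578969×0.57395776 = 0.136685
  M+4: 0.03493371×0.05875776 + 0.21578969×0.36728448 + 0.44431948×0.57395776 = 0.336329
  M+6: 0.21578969×0.05875776 + 0.44431948×0.36728448 + 0.30495712×0.57395776 = 0.350903
  M+8: 0.44431948×0.05875776 + 0.30495712×0.36728448 = 0.138113
  M+10: 0.30495712×0.05875776 = 0.017919
Scale to base peak (0.350903) = 100: 5.71 : 38.95 : 95.85 : 100.00 : 39.36 : 5.11

5.71 : 38.95 : 95.85 : 100.00 : 39.36 : 5.11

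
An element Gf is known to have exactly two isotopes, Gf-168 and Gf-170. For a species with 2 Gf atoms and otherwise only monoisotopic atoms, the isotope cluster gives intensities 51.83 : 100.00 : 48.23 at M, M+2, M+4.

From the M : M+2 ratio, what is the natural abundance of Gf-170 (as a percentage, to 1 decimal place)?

Write p for the Gf-168 fraction. I(M+2)/I(M) = [C(2,1)·p^1·(1−p)] / p^2 = 2·(1−p)/p = 100.00/51.83 = 1.9294
(1−p)/p = 1.9294/2 = 0.9647  ⇒  p = 1/(1 + 0.9647) = 0.5090
Gf-168: 50.9%, Gf-170: 49.1%.

49.1%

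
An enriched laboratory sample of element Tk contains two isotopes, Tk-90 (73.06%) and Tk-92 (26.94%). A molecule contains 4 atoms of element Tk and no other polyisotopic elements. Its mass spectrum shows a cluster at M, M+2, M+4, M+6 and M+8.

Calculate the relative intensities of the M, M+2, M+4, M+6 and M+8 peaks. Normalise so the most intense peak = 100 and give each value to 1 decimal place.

The 4 Tk atoms are independent, so intensities follow the terms of (0.7306 + 0.2694)^4.
P(M) = 0.7306^4 = 0.284917
P(M+2) = 4 × 0.7306^3 × 0.2694^1 = 0.420239
P(M+4) = 6 × 0.7306^2 × 0.2694^2 = 0.232437
P(M+6) = 4 × 0.7306^1 × 0.2694^3 = 0.057139
P(M+8) = 0.2694^4 = 0.005267
The M+2 peak is largest (0.420239); scaling to 100 gives 67.8 : 100.0 : 55.3 : 13.6 : 1.3.

67.8 : 100.0 : 55.3 : 13.6 : 1.3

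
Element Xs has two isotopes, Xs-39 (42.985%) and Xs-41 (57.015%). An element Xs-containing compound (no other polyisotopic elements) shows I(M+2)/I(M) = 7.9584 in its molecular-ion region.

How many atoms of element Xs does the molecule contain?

For n independent Xs atoms, I(M+2)/I(M) = n · (abundance Xs-41) / (abundance Xs-39) = n · 0.57015/0.42985.
n = 7.9584 × 0.42985/0.57015 = 6.00 ≈ 6

6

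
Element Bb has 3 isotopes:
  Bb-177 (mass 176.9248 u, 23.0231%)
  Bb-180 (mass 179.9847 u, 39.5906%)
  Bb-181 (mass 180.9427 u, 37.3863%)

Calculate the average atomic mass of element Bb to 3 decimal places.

179.638 u

Average mass = Σ (abundance × isotope mass) = 0.230231 × 176.9248 + 0.395906 × 179.9847 + 0.373863 × 180.9427
= 40.73357 + 71.25702 + 67.64778 = 179.63837 u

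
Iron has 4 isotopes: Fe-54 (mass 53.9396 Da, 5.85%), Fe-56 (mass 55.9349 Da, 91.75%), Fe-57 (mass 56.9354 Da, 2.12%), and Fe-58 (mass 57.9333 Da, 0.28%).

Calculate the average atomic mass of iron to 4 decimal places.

55.8450 Da

The abundance-weighted mean is 0.0585 × 53.9396 + 0.9175 × 55.9349 + 0.0212 × 56.9354 + 0.0028 × 57.9333
= 3.15547 + 51.32027 + 1.20703 + 0.16221 = 55.84498 Da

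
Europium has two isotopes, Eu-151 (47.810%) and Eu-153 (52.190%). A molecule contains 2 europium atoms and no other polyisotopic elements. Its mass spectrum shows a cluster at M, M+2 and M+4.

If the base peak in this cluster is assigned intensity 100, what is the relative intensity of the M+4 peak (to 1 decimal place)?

54.6

(0.47810 + 0.52190)^2 gives M 0.2286, M+2 0.4990, M+4 0.2724; the largest is M+2.
P(M+2) = C(2,1) × 0.47810^1 × 0.52190^1 = 2 × 0.4781 × 0.5219 = 0.499041 (base)
P(M+4) = C(2,2) × 0.47810^0 × 0.52190^2 = 1 × 1.0000 × 0.27237961 = 0.272380
Relative intensity = 0.272380 / 0.499041 × 100 = 54.6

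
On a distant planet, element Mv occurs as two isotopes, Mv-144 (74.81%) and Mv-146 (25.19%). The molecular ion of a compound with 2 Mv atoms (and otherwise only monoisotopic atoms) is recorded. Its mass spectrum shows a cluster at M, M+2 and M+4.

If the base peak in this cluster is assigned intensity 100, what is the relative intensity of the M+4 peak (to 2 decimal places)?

Term probabilities: M 0.5597, M+2 0.3769, M+4 0.0635. Base peak = M.
P(M) = C(2,0) × 0.7481^2 × 0.2519^0 = 1 × 0.55965361 × 1.0000 = 0.559654 (base)
P(M+4) = C(2,2) × 0.7481^0 × 0.2519^2 = 1 × 1.0000 × 0.06345361 = 0.063454
Relative intensity = 0.063454 / 0.559654 × 100 = 11.34

11.34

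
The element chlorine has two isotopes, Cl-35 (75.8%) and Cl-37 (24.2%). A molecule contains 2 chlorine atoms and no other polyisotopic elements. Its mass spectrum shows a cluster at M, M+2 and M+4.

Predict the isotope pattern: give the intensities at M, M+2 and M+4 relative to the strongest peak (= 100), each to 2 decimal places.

100.00 : 63.85 : 10.19

Expanding (0.758 + 0.242)^2:
P(M) = 0.758^2 = 0.574564
P(M+2) = 2 × 0.758^1 × 0.242^1 = 0.366872
P(M+4) = 0.242^2 = 0.058564
The M peak is largest (0.574564); scaling to 100 gives 100.00 : 63.85 : 10.19.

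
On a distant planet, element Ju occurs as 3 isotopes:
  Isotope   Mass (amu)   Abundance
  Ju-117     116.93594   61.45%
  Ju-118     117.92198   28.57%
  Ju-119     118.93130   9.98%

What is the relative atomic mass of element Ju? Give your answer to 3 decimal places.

117.417 amu

Average mass = Σ (abundance × isotope mass) = 0.6145 × 116.93594 + 0.2857 × 117.92198 + 0.0998 × 118.93130
= 71.857135 + 33.690310 + 11.869344 = 117.416789 amu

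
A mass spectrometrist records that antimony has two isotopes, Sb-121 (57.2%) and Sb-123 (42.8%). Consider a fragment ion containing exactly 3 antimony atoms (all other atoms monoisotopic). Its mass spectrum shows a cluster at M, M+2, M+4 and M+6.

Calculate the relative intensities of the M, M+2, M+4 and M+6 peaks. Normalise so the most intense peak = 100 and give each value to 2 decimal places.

44.55 : 100.00 : 74.83 : 18.66

Each Sb atom is independently Sb-121 (p = 0.572) or Sb-123 (q = 0.428); the cluster is the binomial expansion (p + q)^3.
P(M) = 0.572^3 = 0.187149
P(M+2) = 3 × 0.572^2 × 0.428^1 = 0.420104
P(M+4) = 3 × 0.572^1 × 0.428^2 = 0.314344
P(M+6) = 0.428^3 = 0.078403
The M+2 peak is largest (0.420104); scaling to 100 gives 44.55 : 100.00 : 74.83 : 18.66.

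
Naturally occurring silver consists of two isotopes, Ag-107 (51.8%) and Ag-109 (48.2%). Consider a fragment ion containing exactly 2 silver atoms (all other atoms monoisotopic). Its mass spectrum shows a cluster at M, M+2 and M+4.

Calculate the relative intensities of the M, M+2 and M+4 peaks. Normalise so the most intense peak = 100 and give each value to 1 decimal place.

Each Ag atom is independently Ag-107 (p = 0.518) or Ag-109 (q = 0.482); the cluster is the binomial expansion (p + q)^2.
P(M) = 0.518^2 = 0.268324
P(M+2) = 2 × 0.518^1 × 0.482^1 = 0.499352
P(M+4) = 0.482^2 = 0.232324
The M+2 peak is largest (0.499352); scaling to 100 gives 53.7 : 100.0 : 46.5.

53.7 : 100.0 : 46.5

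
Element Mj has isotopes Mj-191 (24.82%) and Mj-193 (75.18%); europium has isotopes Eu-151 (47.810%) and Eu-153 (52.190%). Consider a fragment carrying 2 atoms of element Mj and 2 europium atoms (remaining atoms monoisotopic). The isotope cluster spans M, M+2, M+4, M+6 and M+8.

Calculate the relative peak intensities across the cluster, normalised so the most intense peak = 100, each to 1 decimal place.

3.7 : 30.2 : 86.6 : 100.0 : 40.1

Element Mj pattern (n=2): 0.06160324 : 0.37319352 : 0.56520324
Europium pattern (n=2): 0.22857961 : 0.49904078 : 0.27237961
Convolve the two distributions (both contribute in 2-u steps):
  M: 0.06160324×0.22857961 = 0.014081
  M+2: 0.06160324×0.49904078 + 0.37319352×0.22857961 = 0.116047
  M+4: 0.06160324×0.27237961 + 0.37319352×0.49904078 + 0.56520324×0.22857961 = 0.332212
  M+6: 0.37319352×0.27237961 + 0.56520324×0.49904078 = 0.383710
  M+8: 0.56520324×0.27237961 = 0.153950
Scale to base peak (0.383710) = 100: 3.7 : 30.2 : 86.6 : 100.0 : 40.1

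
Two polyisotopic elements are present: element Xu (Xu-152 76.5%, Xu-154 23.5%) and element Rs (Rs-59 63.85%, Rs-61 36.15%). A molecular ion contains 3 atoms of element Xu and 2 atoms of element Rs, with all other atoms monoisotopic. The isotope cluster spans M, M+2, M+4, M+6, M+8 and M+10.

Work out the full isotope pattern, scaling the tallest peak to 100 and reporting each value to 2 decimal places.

Element Xu pattern (n=3): 0.44769713 : 0.41258363 : 0.12674137 : 0.01297787
Element Rs pattern (n=2): 0.40768225 : 0.4616355 : 0.13068225
Convolve the two distributions (both contribute in 2-u steps):
  M: 0.44769713×0.40768225 = 0.182518
  M+2: 0.44769713×0.4616355 + 0.41258363×0.40768225 = 0.374876
  M+4: 0.44769713×0.13068225 + 0.41258363×0.4616355 + 0.12674137×0.40768225 = 0.300640
  M+6: 0.41258363×0.13068225 + 0.12674137×0.4616355 + 0.01297787×0.40768225 = 0.117717
  M+8: 0.12674137×0.13068225 + 0.01297787×0.4616355 = 0.022554
  M+10: 0.01297787×0.13068225 = 0.001696
Scale to base peak (0.374876) = 100: 48.69 : 100.00 : 80.20 : 31.40 : 6.02 : 0.45

48.69 : 100.00 : 80.20 : 31.40 : 6.02 : 0.45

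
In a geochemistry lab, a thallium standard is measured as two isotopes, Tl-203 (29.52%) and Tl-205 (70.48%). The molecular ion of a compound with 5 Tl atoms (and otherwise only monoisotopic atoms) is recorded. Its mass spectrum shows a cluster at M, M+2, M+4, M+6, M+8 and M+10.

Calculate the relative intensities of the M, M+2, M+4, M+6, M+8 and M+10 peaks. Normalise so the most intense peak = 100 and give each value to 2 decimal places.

0.62 : 7.35 : 35.09 : 83.77 : 100.00 : 47.75

The 5 Tl atoms are independent, so intensities follow the terms of (0.2952 + 0.7048)^5.
P(M) = 0.2952^5 = 0.002242
P(M+2) = 5 × 0.2952^4 × 0.7048^1 = 0.026761
P(M+4) = 10 × 0.2952^3 × 0.7048^2 = 0.127785
P(M+6) = 10 × 0.2952^2 × 0.7048^3 = 0.305092
P(M+8) = 5 × 0.2952^1 × 0.7048^4 = 0.364208
P(M+10) = 0.7048^5 = 0.173912
The M+8 peak is largest (0.364208); scaling to 100 gives 0.62 : 7.35 : 35.09 : 83.77 : 100.00 : 47.75.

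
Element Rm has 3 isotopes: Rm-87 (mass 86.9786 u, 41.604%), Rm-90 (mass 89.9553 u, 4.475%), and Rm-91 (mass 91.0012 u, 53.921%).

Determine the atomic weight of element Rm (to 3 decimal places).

Average mass = Σ (abundance × isotope mass) = 0.41604 × 86.9786 + 0.04475 × 89.9553 + 0.53921 × 91.0012
= 36.18658 + 4.02550 + 49.06876 = 89.28084 u

89.281 u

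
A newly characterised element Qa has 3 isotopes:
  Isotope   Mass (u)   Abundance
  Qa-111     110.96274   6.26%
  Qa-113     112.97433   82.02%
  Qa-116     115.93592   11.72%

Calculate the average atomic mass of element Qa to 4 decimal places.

113.1955 u

Weight each isotope mass by its fractional abundance: 0.0626 × 110.96274 + 0.8202 × 112.97433 + 0.1172 × 115.93592
= 6.946268 + 92.661545 + 13.587690 = 113.195503 u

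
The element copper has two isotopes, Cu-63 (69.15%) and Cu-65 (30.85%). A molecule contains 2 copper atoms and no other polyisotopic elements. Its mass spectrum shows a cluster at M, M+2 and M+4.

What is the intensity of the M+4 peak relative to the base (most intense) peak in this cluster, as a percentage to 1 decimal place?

19.9%

Binomial terms of (0.6915 + 0.3085)^2: M 0.4782, M+2 0.4267, M+4 0.0952 → M is the base peak.
P(M) = C(2,0) × 0.6915^2 × 0.3085^0 = 1 × 0.47817225 × 1.0000 = 0.478172 (base)
P(M+4) = C(2,2) × 0.6915^0 × 0.3085^2 = 1 × 1.0000 × 0.09517225 = 0.095172
Relative intensity = 0.095172 / 0.478172 × 100 = 19.9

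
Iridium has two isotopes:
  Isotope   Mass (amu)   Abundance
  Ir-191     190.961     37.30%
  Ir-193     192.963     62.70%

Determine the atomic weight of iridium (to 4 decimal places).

Ar = Σ fᵢ·mᵢ = 0.3730 × 190.961 + 0.6270 × 192.963
= 71.22845 + 120.98780 = 192.21625 amu

192.2163 amu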